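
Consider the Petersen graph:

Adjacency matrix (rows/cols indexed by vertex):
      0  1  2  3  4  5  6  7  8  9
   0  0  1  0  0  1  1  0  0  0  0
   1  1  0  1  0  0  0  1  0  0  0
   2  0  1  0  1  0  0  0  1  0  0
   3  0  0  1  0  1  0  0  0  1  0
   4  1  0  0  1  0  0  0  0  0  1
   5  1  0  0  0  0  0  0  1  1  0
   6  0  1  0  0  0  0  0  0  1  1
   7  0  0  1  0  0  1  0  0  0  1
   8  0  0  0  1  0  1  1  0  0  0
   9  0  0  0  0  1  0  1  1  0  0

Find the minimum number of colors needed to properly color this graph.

The Petersen graph contains odd cycles (e.g. the outer 5-cycle), so chi >= 3.
A proper 3-coloring exists (it is a well-known 3-chromatic graph).
Chromatic number = 3.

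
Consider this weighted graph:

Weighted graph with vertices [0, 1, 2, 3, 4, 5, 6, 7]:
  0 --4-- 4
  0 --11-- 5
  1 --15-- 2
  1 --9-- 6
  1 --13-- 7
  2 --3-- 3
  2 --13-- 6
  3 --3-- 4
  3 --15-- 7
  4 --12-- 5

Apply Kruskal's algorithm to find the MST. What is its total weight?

Applying Kruskal's algorithm (sort edges by weight, add if no cycle):
  Add (2,3) w=3
  Add (3,4) w=3
  Add (0,4) w=4
  Add (1,6) w=9
  Add (0,5) w=11
  Skip (4,5) w=12 (creates cycle)
  Add (1,7) w=13
  Add (2,6) w=13
  Skip (1,2) w=15 (creates cycle)
  Skip (3,7) w=15 (creates cycle)
MST weight = 56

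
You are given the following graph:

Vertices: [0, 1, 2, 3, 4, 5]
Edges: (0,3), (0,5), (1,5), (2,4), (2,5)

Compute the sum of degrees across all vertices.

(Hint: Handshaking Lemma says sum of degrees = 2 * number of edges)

Count edges: 5 edges.
By Handshaking Lemma: sum of degrees = 2 * 5 = 10.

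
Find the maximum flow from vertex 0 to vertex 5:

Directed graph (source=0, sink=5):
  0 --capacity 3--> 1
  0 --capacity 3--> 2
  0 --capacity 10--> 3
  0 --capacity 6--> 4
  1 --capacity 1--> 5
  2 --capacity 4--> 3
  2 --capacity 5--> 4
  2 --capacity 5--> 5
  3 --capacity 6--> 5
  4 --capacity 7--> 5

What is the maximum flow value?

Computing max flow:
  Flow on (0->1): 1/3
  Flow on (0->2): 3/3
  Flow on (0->3): 6/10
  Flow on (0->4): 6/6
  Flow on (1->5): 1/1
  Flow on (2->5): 3/5
  Flow on (3->5): 6/6
  Flow on (4->5): 6/7
Maximum flow = 16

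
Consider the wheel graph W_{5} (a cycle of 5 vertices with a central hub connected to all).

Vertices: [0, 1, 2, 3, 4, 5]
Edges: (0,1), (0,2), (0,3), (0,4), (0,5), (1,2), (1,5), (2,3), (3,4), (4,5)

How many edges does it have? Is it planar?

Wheel graph W_{5}: 5 cycle edges + 5 spoke edges = 10 edges.
Total vertices: 6.
The graph is planar.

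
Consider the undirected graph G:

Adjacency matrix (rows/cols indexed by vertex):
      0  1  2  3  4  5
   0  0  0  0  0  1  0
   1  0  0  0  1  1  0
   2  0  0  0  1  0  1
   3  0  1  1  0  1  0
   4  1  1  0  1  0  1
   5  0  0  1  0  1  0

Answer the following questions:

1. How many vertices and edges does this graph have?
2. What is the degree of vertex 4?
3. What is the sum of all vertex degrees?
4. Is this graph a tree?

Count: 6 vertices, 7 edges.
Vertex 4 has neighbors [0, 1, 3, 5], degree = 4.
Handshaking lemma: 2 * 7 = 14.
A tree on 6 vertices has 5 edges. This graph has 7 edges (2 extra). Not a tree.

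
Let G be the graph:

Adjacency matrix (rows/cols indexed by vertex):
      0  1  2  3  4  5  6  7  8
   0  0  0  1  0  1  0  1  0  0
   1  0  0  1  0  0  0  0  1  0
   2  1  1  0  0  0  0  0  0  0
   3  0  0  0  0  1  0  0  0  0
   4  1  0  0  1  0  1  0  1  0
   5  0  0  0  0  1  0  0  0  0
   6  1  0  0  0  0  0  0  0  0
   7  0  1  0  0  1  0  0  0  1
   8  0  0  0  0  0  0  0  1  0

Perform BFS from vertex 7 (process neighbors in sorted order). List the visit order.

BFS from vertex 7 (neighbors processed in ascending order):
Visit order: 7, 1, 4, 8, 2, 0, 3, 5, 6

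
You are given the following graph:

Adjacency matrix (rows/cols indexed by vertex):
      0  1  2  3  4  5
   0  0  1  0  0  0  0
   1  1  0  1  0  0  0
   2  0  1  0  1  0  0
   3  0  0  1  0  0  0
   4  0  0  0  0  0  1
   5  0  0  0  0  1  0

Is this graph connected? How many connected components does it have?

Checking connectivity: the graph has 2 connected component(s).
Components: [[0, 1, 2, 3], [4, 5]]. The graph is NOT connected.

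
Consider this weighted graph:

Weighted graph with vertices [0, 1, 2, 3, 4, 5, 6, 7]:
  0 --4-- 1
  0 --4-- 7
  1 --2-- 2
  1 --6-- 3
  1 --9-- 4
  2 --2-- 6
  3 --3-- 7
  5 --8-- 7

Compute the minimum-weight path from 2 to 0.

Using Dijkstra's algorithm from vertex 2:
Shortest path: 2 -> 1 -> 0
Total weight: 2 + 4 = 6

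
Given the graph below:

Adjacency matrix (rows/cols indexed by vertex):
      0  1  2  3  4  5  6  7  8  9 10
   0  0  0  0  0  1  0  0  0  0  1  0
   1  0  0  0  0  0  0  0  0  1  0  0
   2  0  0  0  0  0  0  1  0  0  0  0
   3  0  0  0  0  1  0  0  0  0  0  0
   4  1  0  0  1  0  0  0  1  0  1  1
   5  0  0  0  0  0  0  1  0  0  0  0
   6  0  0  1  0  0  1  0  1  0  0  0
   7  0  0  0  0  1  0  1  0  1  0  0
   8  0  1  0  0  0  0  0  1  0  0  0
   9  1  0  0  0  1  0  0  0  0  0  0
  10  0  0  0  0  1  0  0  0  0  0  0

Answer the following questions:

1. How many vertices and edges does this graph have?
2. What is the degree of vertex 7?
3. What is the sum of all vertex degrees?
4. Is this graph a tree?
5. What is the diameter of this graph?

Count: 11 vertices, 11 edges.
Vertex 7 has neighbors [4, 6, 8], degree = 3.
Handshaking lemma: 2 * 11 = 22.
A tree on 11 vertices has 10 edges. This graph has 11 edges (1 extra). Not a tree.
Diameter (longest shortest path) = 4.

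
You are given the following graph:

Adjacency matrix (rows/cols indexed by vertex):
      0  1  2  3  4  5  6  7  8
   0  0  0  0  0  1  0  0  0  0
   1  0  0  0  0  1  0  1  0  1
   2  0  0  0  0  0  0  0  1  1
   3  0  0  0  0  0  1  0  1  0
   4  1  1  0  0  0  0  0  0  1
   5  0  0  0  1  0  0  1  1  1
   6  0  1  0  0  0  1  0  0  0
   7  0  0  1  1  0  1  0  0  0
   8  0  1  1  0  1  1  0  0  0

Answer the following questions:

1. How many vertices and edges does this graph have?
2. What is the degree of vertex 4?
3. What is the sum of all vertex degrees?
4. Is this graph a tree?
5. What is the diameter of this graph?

Count: 9 vertices, 12 edges.
Vertex 4 has neighbors [0, 1, 8], degree = 3.
Handshaking lemma: 2 * 12 = 24.
A tree on 9 vertices has 8 edges. This graph has 12 edges (4 extra). Not a tree.
Diameter (longest shortest path) = 4.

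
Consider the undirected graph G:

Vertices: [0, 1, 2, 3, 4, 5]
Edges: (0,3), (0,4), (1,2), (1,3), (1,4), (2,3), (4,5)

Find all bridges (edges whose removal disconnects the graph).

A bridge is an edge whose removal increases the number of connected components.
Bridges found: (4,5)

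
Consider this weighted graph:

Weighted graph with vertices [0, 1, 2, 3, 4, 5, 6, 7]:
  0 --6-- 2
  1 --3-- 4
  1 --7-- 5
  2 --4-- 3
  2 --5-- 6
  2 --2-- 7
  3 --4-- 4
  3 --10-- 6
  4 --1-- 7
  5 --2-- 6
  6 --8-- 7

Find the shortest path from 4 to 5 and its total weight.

Using Dijkstra's algorithm from vertex 4:
Shortest path: 4 -> 1 -> 5
Total weight: 3 + 7 = 10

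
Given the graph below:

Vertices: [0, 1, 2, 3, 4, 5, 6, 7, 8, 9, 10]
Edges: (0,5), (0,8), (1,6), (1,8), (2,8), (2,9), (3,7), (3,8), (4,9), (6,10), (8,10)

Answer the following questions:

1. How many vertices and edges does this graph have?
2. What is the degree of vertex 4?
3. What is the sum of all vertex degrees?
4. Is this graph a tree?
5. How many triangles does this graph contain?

Count: 11 vertices, 11 edges.
Vertex 4 has neighbors [9], degree = 1.
Handshaking lemma: 2 * 11 = 22.
A tree on 11 vertices has 10 edges. This graph has 11 edges (1 extra). Not a tree.
Number of triangles = 0.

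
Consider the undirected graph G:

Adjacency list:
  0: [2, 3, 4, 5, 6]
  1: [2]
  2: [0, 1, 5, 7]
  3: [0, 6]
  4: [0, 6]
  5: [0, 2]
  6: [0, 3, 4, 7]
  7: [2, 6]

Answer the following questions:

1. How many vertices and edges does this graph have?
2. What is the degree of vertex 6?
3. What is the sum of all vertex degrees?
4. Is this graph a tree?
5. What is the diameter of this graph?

Count: 8 vertices, 11 edges.
Vertex 6 has neighbors [0, 3, 4, 7], degree = 4.
Handshaking lemma: 2 * 11 = 22.
A tree on 8 vertices has 7 edges. This graph has 11 edges (4 extra). Not a tree.
Diameter (longest shortest path) = 3.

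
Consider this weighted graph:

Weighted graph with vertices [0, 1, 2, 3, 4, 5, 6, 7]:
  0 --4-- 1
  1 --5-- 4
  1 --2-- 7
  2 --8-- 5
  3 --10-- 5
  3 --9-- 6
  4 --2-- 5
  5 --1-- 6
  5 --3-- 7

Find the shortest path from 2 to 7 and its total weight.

Using Dijkstra's algorithm from vertex 2:
Shortest path: 2 -> 5 -> 7
Total weight: 8 + 3 = 11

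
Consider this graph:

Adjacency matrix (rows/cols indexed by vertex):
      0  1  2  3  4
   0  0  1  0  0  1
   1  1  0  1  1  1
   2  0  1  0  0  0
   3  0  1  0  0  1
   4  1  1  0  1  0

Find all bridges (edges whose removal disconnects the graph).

A bridge is an edge whose removal increases the number of connected components.
Bridges found: (1,2)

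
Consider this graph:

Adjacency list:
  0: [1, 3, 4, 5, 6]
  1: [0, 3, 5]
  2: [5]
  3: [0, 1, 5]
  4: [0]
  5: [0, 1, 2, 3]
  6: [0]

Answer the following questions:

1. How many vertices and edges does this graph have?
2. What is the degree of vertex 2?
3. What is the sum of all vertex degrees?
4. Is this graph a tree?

Count: 7 vertices, 9 edges.
Vertex 2 has neighbors [5], degree = 1.
Handshaking lemma: 2 * 9 = 18.
A tree on 7 vertices has 6 edges. This graph has 9 edges (3 extra). Not a tree.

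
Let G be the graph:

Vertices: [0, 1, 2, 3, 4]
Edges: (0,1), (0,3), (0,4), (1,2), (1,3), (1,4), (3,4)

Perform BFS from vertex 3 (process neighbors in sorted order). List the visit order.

BFS from vertex 3 (neighbors processed in ascending order):
Visit order: 3, 0, 1, 4, 2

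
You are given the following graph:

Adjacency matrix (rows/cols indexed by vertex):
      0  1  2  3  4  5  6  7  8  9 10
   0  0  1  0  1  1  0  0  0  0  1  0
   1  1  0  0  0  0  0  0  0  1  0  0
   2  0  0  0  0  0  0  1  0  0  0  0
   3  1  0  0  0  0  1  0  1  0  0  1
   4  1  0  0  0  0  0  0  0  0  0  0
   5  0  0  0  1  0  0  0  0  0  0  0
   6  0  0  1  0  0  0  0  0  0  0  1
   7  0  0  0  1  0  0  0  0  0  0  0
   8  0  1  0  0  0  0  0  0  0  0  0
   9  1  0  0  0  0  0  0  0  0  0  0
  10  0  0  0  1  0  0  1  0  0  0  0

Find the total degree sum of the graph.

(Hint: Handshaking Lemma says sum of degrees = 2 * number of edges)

Count edges: 10 edges.
By Handshaking Lemma: sum of degrees = 2 * 10 = 20.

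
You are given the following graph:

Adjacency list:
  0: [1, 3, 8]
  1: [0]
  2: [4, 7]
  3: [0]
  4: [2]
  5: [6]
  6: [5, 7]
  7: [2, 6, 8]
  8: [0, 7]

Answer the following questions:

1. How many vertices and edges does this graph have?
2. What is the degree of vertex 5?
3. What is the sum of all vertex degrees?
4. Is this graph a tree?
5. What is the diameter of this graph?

Count: 9 vertices, 8 edges.
Vertex 5 has neighbors [6], degree = 1.
Handshaking lemma: 2 * 8 = 16.
A graph is a tree iff it is connected and has exactly n-1 edges. This graph is connected (all 9 vertices in one component) and has 9-1 = 8 edges. It is a tree.
Diameter (longest shortest path) = 5.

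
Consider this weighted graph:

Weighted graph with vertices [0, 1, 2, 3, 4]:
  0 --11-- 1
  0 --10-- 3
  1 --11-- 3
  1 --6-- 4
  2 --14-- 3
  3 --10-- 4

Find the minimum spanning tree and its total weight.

Applying Kruskal's algorithm (sort edges by weight, add if no cycle):
  Add (1,4) w=6
  Add (0,3) w=10
  Add (3,4) w=10
  Skip (0,1) w=11 (creates cycle)
  Skip (1,3) w=11 (creates cycle)
  Add (2,3) w=14
MST weight = 40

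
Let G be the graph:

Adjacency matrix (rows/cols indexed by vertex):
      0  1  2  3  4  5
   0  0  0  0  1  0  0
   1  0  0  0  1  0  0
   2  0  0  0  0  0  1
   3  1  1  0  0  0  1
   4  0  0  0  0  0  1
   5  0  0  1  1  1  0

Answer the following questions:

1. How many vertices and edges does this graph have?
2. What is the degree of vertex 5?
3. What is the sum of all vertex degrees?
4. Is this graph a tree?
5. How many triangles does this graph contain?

Count: 6 vertices, 5 edges.
Vertex 5 has neighbors [2, 3, 4], degree = 3.
Handshaking lemma: 2 * 5 = 10.
A graph is a tree iff it is connected and has exactly n-1 edges. This graph is connected (all 6 vertices in one component) and has 6-1 = 5 edges. It is a tree.
Number of triangles = 0.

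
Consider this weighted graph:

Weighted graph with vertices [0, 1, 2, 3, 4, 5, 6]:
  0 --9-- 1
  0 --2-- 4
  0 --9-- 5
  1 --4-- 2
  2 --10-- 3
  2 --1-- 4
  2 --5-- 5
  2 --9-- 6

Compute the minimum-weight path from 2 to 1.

Using Dijkstra's algorithm from vertex 2:
Shortest path: 2 -> 1
Total weight: 4 = 4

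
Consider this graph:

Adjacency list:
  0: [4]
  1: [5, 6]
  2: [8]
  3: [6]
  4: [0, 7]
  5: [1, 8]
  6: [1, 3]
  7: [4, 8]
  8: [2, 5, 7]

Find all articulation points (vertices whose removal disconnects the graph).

An articulation point is a vertex whose removal disconnects the graph.
Articulation points: [1, 4, 5, 6, 7, 8]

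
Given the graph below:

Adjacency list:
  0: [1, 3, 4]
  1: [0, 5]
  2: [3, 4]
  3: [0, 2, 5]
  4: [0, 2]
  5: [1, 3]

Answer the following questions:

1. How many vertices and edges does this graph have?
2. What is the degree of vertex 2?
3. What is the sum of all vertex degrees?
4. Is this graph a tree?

Count: 6 vertices, 7 edges.
Vertex 2 has neighbors [3, 4], degree = 2.
Handshaking lemma: 2 * 7 = 14.
A tree on 6 vertices has 5 edges. This graph has 7 edges (2 extra). Not a tree.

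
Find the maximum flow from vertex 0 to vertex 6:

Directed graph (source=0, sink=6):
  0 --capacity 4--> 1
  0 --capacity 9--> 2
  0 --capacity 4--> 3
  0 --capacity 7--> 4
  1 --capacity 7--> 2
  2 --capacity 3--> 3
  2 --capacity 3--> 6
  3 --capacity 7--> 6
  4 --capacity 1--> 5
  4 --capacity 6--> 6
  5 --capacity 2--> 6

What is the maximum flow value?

Computing max flow:
  Flow on (0->2): 6/9
  Flow on (0->3): 4/4
  Flow on (0->4): 7/7
  Flow on (2->3): 3/3
  Flow on (2->6): 3/3
  Flow on (3->6): 7/7
  Flow on (4->5): 1/1
  Flow on (4->6): 6/6
  Flow on (5->6): 1/2
Maximum flow = 17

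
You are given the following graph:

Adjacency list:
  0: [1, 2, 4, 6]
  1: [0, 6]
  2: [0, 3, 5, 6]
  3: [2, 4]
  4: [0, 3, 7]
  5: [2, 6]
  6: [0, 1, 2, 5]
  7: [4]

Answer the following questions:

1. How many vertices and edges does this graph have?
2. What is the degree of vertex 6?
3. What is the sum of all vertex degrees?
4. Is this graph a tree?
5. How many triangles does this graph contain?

Count: 8 vertices, 11 edges.
Vertex 6 has neighbors [0, 1, 2, 5], degree = 4.
Handshaking lemma: 2 * 11 = 22.
A tree on 8 vertices has 7 edges. This graph has 11 edges (4 extra). Not a tree.
Number of triangles = 3.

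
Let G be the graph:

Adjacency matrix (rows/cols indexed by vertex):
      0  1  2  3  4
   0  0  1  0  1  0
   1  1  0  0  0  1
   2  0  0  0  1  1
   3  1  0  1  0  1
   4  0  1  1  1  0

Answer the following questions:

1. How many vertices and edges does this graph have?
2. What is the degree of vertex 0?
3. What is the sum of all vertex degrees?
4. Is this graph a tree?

Count: 5 vertices, 6 edges.
Vertex 0 has neighbors [1, 3], degree = 2.
Handshaking lemma: 2 * 6 = 12.
A tree on 5 vertices has 4 edges. This graph has 6 edges (2 extra). Not a tree.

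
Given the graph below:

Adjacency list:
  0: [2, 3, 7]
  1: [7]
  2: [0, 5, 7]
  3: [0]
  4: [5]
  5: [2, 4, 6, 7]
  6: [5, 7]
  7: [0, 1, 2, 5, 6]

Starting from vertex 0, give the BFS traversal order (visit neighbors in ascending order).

BFS from vertex 0 (neighbors processed in ascending order):
Visit order: 0, 2, 3, 7, 5, 1, 6, 4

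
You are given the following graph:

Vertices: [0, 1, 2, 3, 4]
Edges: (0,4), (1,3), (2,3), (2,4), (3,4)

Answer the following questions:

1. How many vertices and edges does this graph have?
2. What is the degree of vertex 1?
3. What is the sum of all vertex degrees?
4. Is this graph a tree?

Count: 5 vertices, 5 edges.
Vertex 1 has neighbors [3], degree = 1.
Handshaking lemma: 2 * 5 = 10.
A tree on 5 vertices has 4 edges. This graph has 5 edges (1 extra). Not a tree.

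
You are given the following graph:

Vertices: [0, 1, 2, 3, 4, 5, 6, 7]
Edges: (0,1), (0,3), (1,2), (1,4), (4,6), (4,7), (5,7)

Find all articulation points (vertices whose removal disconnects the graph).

An articulation point is a vertex whose removal disconnects the graph.
Articulation points: [0, 1, 4, 7]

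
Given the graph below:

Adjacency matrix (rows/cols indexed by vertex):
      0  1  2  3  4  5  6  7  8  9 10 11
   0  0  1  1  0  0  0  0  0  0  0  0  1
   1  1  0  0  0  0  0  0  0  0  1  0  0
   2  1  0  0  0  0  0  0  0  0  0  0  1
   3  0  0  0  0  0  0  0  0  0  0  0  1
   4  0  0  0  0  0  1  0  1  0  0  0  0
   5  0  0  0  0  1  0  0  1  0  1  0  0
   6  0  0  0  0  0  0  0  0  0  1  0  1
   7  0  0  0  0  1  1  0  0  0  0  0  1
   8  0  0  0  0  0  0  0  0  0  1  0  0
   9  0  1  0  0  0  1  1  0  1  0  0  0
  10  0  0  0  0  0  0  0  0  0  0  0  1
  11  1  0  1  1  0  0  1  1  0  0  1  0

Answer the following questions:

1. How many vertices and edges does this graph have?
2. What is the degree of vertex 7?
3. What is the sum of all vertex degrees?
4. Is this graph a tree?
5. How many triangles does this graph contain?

Count: 12 vertices, 15 edges.
Vertex 7 has neighbors [4, 5, 11], degree = 3.
Handshaking lemma: 2 * 15 = 30.
A tree on 12 vertices has 11 edges. This graph has 15 edges (4 extra). Not a tree.
Number of triangles = 2.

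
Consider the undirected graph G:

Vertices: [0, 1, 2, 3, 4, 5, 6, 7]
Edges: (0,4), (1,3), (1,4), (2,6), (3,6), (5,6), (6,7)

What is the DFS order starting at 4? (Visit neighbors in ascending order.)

DFS from vertex 4 (neighbors processed in ascending order):
Visit order: 4, 0, 1, 3, 6, 2, 5, 7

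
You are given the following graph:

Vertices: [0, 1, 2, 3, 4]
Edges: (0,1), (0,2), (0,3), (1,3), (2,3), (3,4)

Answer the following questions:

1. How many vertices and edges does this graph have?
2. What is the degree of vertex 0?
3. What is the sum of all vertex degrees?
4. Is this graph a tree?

Count: 5 vertices, 6 edges.
Vertex 0 has neighbors [1, 2, 3], degree = 3.
Handshaking lemma: 2 * 6 = 12.
A tree on 5 vertices has 4 edges. This graph has 6 edges (2 extra). Not a tree.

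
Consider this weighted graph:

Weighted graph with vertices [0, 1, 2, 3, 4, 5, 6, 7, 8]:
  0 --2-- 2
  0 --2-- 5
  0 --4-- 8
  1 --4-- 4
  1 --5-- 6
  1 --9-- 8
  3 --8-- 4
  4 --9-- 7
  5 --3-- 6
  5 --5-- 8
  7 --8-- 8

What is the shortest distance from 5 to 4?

Using Dijkstra's algorithm from vertex 5:
Shortest path: 5 -> 6 -> 1 -> 4
Total weight: 3 + 5 + 4 = 12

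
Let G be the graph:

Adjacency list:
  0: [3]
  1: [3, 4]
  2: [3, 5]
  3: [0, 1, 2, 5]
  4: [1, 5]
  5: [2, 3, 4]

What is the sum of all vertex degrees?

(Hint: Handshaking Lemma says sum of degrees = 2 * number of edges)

Count edges: 7 edges.
By Handshaking Lemma: sum of degrees = 2 * 7 = 14.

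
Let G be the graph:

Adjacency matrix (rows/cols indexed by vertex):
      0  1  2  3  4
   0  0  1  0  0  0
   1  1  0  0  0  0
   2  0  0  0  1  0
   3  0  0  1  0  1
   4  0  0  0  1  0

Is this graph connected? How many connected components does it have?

Checking connectivity: the graph has 2 connected component(s).
Components: [[0, 1], [2, 3, 4]]. The graph is NOT connected.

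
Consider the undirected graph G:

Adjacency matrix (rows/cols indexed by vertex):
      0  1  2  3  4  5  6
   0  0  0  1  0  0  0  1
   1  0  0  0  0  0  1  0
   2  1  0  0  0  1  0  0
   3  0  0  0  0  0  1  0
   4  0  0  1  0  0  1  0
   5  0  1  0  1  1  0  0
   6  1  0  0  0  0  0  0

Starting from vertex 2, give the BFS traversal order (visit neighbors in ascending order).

BFS from vertex 2 (neighbors processed in ascending order):
Visit order: 2, 0, 4, 6, 5, 1, 3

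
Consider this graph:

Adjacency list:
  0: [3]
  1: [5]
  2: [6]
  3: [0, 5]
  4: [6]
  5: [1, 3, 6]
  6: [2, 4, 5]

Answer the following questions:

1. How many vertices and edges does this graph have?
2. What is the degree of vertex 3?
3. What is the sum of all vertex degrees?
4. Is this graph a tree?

Count: 7 vertices, 6 edges.
Vertex 3 has neighbors [0, 5], degree = 2.
Handshaking lemma: 2 * 6 = 12.
A graph is a tree iff it is connected and has exactly n-1 edges. This graph is connected (all 7 vertices in one component) and has 7-1 = 6 edges. It is a tree.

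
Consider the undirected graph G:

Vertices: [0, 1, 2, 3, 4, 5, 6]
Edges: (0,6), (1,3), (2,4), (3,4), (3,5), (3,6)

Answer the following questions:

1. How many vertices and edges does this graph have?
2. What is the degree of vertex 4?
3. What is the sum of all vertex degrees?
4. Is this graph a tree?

Count: 7 vertices, 6 edges.
Vertex 4 has neighbors [2, 3], degree = 2.
Handshaking lemma: 2 * 6 = 12.
A graph is a tree iff it is connected and has exactly n-1 edges. This graph is connected (all 7 vertices in one component) and has 7-1 = 6 edges. It is a tree.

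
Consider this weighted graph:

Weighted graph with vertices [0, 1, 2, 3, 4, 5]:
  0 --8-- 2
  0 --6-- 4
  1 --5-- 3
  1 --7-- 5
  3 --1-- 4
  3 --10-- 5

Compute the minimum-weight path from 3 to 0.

Using Dijkstra's algorithm from vertex 3:
Shortest path: 3 -> 4 -> 0
Total weight: 1 + 6 = 7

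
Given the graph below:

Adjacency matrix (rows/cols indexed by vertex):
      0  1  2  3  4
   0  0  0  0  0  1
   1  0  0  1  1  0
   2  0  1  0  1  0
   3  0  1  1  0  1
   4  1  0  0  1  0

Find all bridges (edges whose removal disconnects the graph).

A bridge is an edge whose removal increases the number of connected components.
Bridges found: (0,4), (3,4)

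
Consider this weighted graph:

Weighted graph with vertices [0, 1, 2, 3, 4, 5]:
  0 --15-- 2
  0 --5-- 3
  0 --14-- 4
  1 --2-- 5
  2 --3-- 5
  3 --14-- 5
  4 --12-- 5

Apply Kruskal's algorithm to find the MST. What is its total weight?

Applying Kruskal's algorithm (sort edges by weight, add if no cycle):
  Add (1,5) w=2
  Add (2,5) w=3
  Add (0,3) w=5
  Add (4,5) w=12
  Add (0,4) w=14
  Skip (3,5) w=14 (creates cycle)
  Skip (0,2) w=15 (creates cycle)
MST weight = 36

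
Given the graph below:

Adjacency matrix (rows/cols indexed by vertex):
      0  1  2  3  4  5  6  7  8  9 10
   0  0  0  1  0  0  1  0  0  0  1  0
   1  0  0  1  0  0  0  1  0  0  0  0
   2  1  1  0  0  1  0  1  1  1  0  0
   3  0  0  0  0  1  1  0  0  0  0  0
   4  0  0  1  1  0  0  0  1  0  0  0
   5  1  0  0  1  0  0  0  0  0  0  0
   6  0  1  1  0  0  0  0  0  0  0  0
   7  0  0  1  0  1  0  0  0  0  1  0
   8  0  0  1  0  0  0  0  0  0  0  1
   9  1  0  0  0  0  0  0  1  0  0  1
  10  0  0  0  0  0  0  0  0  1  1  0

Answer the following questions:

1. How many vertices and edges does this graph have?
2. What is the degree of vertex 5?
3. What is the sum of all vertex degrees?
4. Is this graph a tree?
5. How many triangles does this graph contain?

Count: 11 vertices, 15 edges.
Vertex 5 has neighbors [0, 3], degree = 2.
Handshaking lemma: 2 * 15 = 30.
A tree on 11 vertices has 10 edges. This graph has 15 edges (5 extra). Not a tree.
Number of triangles = 2.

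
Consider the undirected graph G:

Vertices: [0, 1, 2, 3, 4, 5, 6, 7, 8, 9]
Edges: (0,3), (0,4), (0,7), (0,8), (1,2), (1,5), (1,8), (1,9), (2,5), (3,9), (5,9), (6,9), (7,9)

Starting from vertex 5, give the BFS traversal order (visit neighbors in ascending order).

BFS from vertex 5 (neighbors processed in ascending order):
Visit order: 5, 1, 2, 9, 8, 3, 6, 7, 0, 4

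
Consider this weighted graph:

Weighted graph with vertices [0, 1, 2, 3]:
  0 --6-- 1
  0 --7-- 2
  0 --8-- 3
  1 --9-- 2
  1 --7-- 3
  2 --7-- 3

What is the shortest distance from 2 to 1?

Using Dijkstra's algorithm from vertex 2:
Shortest path: 2 -> 1
Total weight: 9 = 9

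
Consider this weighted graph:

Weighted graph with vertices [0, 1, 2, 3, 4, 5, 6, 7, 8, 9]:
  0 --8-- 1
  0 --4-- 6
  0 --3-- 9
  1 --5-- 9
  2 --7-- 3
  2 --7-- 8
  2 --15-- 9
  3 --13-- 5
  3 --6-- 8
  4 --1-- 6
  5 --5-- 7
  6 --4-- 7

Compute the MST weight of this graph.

Applying Kruskal's algorithm (sort edges by weight, add if no cycle):
  Add (4,6) w=1
  Add (0,9) w=3
  Add (0,6) w=4
  Add (6,7) w=4
  Add (1,9) w=5
  Add (5,7) w=5
  Add (3,8) w=6
  Add (2,3) w=7
  Skip (2,8) w=7 (creates cycle)
  Skip (0,1) w=8 (creates cycle)
  Add (3,5) w=13
  Skip (2,9) w=15 (creates cycle)
MST weight = 48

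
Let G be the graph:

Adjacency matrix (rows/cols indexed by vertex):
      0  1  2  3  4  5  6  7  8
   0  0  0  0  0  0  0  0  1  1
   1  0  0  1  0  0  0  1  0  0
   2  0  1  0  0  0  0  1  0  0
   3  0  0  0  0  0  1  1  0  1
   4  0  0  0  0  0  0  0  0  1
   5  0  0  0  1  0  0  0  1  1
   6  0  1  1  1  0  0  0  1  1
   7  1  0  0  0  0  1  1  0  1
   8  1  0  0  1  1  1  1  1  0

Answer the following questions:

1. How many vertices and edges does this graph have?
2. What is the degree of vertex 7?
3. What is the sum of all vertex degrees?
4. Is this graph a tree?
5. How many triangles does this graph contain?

Count: 9 vertices, 14 edges.
Vertex 7 has neighbors [0, 5, 6, 8], degree = 4.
Handshaking lemma: 2 * 14 = 28.
A tree on 9 vertices has 8 edges. This graph has 14 edges (6 extra). Not a tree.
Number of triangles = 6.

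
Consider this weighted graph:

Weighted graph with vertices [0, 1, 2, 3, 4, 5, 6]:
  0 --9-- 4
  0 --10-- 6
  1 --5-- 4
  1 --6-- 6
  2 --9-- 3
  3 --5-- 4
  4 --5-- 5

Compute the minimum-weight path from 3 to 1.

Using Dijkstra's algorithm from vertex 3:
Shortest path: 3 -> 4 -> 1
Total weight: 5 + 5 = 10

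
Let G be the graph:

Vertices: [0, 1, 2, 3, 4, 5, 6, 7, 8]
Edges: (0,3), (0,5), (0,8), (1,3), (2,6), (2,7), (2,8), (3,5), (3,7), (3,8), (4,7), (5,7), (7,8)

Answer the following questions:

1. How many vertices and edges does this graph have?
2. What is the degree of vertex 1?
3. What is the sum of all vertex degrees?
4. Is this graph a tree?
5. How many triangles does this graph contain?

Count: 9 vertices, 13 edges.
Vertex 1 has neighbors [3], degree = 1.
Handshaking lemma: 2 * 13 = 26.
A tree on 9 vertices has 8 edges. This graph has 13 edges (5 extra). Not a tree.
Number of triangles = 5.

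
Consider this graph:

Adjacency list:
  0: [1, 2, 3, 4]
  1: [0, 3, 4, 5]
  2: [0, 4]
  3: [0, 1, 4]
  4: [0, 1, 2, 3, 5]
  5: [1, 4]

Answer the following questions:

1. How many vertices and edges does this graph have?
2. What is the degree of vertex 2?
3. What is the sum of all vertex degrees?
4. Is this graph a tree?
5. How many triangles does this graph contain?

Count: 6 vertices, 10 edges.
Vertex 2 has neighbors [0, 4], degree = 2.
Handshaking lemma: 2 * 10 = 20.
A tree on 6 vertices has 5 edges. This graph has 10 edges (5 extra). Not a tree.
Number of triangles = 6.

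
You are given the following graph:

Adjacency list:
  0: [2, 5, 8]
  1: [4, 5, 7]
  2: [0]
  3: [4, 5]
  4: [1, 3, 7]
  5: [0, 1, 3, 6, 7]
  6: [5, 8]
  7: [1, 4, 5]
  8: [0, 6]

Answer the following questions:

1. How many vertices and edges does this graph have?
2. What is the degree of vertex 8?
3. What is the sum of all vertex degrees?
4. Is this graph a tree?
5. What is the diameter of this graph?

Count: 9 vertices, 12 edges.
Vertex 8 has neighbors [0, 6], degree = 2.
Handshaking lemma: 2 * 12 = 24.
A tree on 9 vertices has 8 edges. This graph has 12 edges (4 extra). Not a tree.
Diameter (longest shortest path) = 4.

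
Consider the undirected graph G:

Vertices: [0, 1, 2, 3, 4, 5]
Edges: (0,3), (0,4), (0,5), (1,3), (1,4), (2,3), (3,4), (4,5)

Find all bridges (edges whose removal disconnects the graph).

A bridge is an edge whose removal increases the number of connected components.
Bridges found: (2,3)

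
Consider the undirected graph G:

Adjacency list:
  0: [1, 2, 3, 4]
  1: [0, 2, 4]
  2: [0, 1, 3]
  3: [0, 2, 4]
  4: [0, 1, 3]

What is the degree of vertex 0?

Vertex 0 has neighbors [1, 2, 3, 4], so deg(0) = 4.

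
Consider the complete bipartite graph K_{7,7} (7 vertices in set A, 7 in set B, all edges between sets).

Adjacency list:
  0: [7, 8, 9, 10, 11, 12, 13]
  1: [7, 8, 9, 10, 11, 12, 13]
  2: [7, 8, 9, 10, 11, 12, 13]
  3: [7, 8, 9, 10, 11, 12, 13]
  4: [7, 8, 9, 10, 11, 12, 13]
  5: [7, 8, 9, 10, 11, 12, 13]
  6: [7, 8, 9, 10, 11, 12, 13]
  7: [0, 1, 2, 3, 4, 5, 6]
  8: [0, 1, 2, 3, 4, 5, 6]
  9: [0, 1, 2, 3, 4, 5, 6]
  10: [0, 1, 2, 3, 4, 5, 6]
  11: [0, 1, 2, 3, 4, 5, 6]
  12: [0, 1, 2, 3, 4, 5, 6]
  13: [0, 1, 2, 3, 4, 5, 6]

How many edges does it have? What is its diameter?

K_{7,7} has 7 * 7 = 49 edges.
Any vertex reaches any opposite-side vertex in 1 step; same-side vertices reach in 2 steps via any opposite-side vertex.
Diameter = 2.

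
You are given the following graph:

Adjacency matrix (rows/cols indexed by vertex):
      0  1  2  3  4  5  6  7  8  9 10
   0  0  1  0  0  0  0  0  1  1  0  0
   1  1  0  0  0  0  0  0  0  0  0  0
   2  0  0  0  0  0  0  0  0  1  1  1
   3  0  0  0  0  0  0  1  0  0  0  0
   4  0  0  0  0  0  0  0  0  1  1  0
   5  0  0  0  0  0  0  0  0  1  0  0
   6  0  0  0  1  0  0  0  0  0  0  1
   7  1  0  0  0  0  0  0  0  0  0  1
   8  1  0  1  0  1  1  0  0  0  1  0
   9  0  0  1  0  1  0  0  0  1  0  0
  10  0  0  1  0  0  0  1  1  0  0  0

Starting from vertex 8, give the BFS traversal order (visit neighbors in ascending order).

BFS from vertex 8 (neighbors processed in ascending order):
Visit order: 8, 0, 2, 4, 5, 9, 1, 7, 10, 6, 3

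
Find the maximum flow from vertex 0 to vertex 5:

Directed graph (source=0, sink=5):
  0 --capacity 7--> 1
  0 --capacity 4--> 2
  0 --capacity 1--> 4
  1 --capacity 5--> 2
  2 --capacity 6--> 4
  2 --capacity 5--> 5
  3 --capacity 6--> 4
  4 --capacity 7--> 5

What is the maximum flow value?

Computing max flow:
  Flow on (0->1): 5/7
  Flow on (0->2): 4/4
  Flow on (0->4): 1/1
  Flow on (1->2): 5/5
  Flow on (2->4): 4/6
  Flow on (2->5): 5/5
  Flow on (4->5): 5/7
Maximum flow = 10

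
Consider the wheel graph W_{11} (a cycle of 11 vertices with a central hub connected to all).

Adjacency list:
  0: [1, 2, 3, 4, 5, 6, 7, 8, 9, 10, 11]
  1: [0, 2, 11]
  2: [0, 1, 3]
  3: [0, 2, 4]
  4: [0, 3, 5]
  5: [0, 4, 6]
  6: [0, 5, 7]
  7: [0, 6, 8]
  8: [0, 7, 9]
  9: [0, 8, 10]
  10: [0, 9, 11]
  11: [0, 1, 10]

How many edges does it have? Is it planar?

Wheel graph W_{11}: 11 cycle edges + 11 spoke edges = 22 edges.
Total vertices: 12.
The graph is planar.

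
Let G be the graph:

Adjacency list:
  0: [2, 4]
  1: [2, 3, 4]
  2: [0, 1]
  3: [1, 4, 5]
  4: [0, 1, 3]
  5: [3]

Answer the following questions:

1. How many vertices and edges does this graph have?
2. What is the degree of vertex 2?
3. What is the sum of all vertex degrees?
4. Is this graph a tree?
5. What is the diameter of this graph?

Count: 6 vertices, 7 edges.
Vertex 2 has neighbors [0, 1], degree = 2.
Handshaking lemma: 2 * 7 = 14.
A tree on 6 vertices has 5 edges. This graph has 7 edges (2 extra). Not a tree.
Diameter (longest shortest path) = 3.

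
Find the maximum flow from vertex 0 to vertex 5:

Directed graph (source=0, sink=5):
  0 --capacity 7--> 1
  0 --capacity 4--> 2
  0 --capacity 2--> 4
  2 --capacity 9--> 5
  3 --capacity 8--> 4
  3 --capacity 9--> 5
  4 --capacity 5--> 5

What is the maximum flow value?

Computing max flow:
  Flow on (0->2): 4/4
  Flow on (0->4): 2/2
  Flow on (2->5): 4/9
  Flow on (4->5): 2/5
Maximum flow = 6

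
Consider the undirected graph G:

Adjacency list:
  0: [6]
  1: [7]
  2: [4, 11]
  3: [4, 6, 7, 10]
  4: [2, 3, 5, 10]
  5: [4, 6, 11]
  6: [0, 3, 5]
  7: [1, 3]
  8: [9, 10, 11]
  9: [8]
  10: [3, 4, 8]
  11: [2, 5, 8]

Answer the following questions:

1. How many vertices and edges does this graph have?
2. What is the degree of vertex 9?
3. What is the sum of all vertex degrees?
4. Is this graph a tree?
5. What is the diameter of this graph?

Count: 12 vertices, 15 edges.
Vertex 9 has neighbors [8], degree = 1.
Handshaking lemma: 2 * 15 = 30.
A tree on 12 vertices has 11 edges. This graph has 15 edges (4 extra). Not a tree.
Diameter (longest shortest path) = 5.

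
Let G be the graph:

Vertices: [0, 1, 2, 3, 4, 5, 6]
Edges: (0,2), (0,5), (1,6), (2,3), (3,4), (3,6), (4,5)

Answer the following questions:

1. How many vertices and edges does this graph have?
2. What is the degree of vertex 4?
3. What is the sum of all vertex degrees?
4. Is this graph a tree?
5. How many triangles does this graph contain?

Count: 7 vertices, 7 edges.
Vertex 4 has neighbors [3, 5], degree = 2.
Handshaking lemma: 2 * 7 = 14.
A tree on 7 vertices has 6 edges. This graph has 7 edges (1 extra). Not a tree.
Number of triangles = 0.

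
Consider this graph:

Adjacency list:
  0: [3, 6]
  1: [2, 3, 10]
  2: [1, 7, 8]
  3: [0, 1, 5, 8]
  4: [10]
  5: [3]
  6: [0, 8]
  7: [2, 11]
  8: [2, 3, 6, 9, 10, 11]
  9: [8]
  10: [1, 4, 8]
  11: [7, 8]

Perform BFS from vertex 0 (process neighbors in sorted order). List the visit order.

BFS from vertex 0 (neighbors processed in ascending order):
Visit order: 0, 3, 6, 1, 5, 8, 2, 10, 9, 11, 7, 4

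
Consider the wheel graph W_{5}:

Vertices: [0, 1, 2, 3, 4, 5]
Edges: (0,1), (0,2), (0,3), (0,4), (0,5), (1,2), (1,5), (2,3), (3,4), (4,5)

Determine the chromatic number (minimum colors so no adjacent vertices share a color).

W_{5} = C_{5} plus a hub adjacent to every cycle vertex.
The outer cycle needs 3 colors (odd cycle); the hub is adjacent to all of them so needs a fresh color.
Chromatic number = 3 + 1 = 4.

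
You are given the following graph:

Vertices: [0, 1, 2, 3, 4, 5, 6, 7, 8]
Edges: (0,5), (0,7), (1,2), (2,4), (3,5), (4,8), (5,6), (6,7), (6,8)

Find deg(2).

Vertex 2 has neighbors [1, 4], so deg(2) = 2.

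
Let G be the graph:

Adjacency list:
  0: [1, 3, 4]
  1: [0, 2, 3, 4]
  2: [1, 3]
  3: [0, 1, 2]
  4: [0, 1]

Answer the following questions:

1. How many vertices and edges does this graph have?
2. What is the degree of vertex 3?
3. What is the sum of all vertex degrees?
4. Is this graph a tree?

Count: 5 vertices, 7 edges.
Vertex 3 has neighbors [0, 1, 2], degree = 3.
Handshaking lemma: 2 * 7 = 14.
A tree on 5 vertices has 4 edges. This graph has 7 edges (3 extra). Not a tree.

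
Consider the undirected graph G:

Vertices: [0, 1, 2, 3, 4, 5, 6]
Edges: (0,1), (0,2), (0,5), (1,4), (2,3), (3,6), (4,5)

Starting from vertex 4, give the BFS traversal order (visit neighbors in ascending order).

BFS from vertex 4 (neighbors processed in ascending order):
Visit order: 4, 1, 5, 0, 2, 3, 6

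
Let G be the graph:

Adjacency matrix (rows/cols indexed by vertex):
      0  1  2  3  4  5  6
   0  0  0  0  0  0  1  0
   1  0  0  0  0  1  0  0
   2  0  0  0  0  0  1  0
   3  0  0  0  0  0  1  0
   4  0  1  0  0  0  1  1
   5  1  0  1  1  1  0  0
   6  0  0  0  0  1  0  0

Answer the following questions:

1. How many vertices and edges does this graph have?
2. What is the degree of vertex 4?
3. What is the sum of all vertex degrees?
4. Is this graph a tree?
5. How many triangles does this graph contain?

Count: 7 vertices, 6 edges.
Vertex 4 has neighbors [1, 5, 6], degree = 3.
Handshaking lemma: 2 * 6 = 12.
A graph is a tree iff it is connected and has exactly n-1 edges. This graph is connected (all 7 vertices in one component) and has 7-1 = 6 edges. It is a tree.
Number of triangles = 0.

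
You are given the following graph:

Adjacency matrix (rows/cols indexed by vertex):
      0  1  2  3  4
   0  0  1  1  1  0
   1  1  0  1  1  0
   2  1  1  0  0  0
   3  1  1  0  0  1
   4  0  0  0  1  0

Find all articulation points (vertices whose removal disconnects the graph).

An articulation point is a vertex whose removal disconnects the graph.
Articulation points: [3]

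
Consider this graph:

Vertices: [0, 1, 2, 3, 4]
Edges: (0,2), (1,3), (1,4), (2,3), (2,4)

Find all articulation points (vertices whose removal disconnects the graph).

An articulation point is a vertex whose removal disconnects the graph.
Articulation points: [2]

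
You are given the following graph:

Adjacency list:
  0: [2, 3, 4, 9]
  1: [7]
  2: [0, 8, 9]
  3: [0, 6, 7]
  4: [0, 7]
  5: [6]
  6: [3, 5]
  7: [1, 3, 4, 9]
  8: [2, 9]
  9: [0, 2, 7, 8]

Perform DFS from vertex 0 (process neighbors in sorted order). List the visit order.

DFS from vertex 0 (neighbors processed in ascending order):
Visit order: 0, 2, 8, 9, 7, 1, 3, 6, 5, 4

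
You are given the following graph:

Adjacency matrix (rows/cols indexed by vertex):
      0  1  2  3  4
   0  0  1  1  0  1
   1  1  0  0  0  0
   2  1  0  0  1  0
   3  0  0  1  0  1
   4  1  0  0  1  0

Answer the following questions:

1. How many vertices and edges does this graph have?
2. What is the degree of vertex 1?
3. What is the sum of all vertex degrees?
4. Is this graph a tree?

Count: 5 vertices, 5 edges.
Vertex 1 has neighbors [0], degree = 1.
Handshaking lemma: 2 * 5 = 10.
A tree on 5 vertices has 4 edges. This graph has 5 edges (1 extra). Not a tree.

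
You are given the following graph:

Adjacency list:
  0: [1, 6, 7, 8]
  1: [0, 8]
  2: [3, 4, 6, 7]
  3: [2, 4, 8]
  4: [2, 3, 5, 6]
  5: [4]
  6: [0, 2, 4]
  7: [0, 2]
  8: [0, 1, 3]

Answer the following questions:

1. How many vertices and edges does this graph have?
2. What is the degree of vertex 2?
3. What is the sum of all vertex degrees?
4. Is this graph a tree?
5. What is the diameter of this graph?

Count: 9 vertices, 13 edges.
Vertex 2 has neighbors [3, 4, 6, 7], degree = 4.
Handshaking lemma: 2 * 13 = 26.
A tree on 9 vertices has 8 edges. This graph has 13 edges (5 extra). Not a tree.
Diameter (longest shortest path) = 4.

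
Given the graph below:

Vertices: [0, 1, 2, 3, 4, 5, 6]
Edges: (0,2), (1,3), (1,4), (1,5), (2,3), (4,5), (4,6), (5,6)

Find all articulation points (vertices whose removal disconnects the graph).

An articulation point is a vertex whose removal disconnects the graph.
Articulation points: [1, 2, 3]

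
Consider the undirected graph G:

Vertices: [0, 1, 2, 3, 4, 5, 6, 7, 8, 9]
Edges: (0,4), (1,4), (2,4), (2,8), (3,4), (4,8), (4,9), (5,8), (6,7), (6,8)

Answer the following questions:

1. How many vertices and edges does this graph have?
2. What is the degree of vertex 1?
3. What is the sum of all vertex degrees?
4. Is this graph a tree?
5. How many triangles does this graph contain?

Count: 10 vertices, 10 edges.
Vertex 1 has neighbors [4], degree = 1.
Handshaking lemma: 2 * 10 = 20.
A tree on 10 vertices has 9 edges. This graph has 10 edges (1 extra). Not a tree.
Number of triangles = 1.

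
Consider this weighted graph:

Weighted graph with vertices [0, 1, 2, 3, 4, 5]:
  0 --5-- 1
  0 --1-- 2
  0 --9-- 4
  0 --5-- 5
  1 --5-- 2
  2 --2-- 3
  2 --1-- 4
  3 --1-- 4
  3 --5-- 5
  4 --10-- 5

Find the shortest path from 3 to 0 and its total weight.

Using Dijkstra's algorithm from vertex 3:
Shortest path: 3 -> 2 -> 0
Total weight: 2 + 1 = 3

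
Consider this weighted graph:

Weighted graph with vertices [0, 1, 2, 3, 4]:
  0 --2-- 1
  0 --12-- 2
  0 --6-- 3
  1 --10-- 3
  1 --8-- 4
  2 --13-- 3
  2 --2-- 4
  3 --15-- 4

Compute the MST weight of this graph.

Applying Kruskal's algorithm (sort edges by weight, add if no cycle):
  Add (0,1) w=2
  Add (2,4) w=2
  Add (0,3) w=6
  Add (1,4) w=8
  Skip (1,3) w=10 (creates cycle)
  Skip (0,2) w=12 (creates cycle)
  Skip (2,3) w=13 (creates cycle)
  Skip (3,4) w=15 (creates cycle)
MST weight = 18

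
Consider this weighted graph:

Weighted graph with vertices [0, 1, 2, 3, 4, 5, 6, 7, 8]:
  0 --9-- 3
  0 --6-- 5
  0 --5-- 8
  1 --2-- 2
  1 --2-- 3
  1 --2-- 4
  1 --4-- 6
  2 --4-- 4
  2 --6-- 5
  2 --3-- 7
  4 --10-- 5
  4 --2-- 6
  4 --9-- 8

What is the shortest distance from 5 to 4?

Using Dijkstra's algorithm from vertex 5:
Shortest path: 5 -> 4
Total weight: 10 = 10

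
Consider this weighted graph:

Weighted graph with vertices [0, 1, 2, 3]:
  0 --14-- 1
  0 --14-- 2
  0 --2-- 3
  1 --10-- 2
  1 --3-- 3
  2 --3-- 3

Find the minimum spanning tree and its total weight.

Applying Kruskal's algorithm (sort edges by weight, add if no cycle):
  Add (0,3) w=2
  Add (1,3) w=3
  Add (2,3) w=3
  Skip (1,2) w=10 (creates cycle)
  Skip (0,1) w=14 (creates cycle)
  Skip (0,2) w=14 (creates cycle)
MST weight = 8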